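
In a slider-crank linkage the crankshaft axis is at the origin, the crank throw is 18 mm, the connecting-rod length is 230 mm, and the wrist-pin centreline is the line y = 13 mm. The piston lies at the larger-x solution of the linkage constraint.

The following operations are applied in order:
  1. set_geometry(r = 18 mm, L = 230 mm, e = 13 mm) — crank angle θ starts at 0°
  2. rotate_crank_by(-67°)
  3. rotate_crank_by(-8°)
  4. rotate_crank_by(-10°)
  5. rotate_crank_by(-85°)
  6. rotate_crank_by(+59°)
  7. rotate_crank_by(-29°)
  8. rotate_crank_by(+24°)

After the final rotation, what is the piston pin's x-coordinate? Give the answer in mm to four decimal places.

set_geometry: r = 18 mm, L = 230 mm, e = 13 mm; θ ← 0°
rotate_crank_by(-67°): θ ← 0° -67° = -67°
rotate_crank_by(-8°): θ ← -67° -8° = -75°
rotate_crank_by(-10°): θ ← -75° -10° = -85°
rotate_crank_by(-85°): θ ← -85° -85° = -170°
rotate_crank_by(+59°): θ ← -170° +59° = -111°
rotate_crank_by(-29°): θ ← -111° -29° = -140°
rotate_crank_by(+24°): θ ← -140° +24° = -116°
crank pin P = (r cos θ, r sin θ) = (-7.890681, -16.178293)
h = r sin θ − e = -16.178293 − 13 = -29.178293
x = r cos θ + √(L² − h²) = -7.890681 + √(52900.0 − 851.3728) = -7.890681 + 228.141682 = 220.251002

220.2510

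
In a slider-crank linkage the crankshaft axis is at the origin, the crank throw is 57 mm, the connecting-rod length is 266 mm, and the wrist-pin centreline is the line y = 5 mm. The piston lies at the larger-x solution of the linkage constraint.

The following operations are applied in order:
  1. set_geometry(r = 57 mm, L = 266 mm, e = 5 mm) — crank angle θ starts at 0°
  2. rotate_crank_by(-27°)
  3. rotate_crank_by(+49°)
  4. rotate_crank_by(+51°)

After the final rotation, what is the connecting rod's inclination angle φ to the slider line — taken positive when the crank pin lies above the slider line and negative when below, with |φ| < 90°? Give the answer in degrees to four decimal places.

10.7268

set_geometry: r = 57 mm, L = 266 mm, e = 5 mm; θ ← 0°
rotate_crank_by(-27°): θ ← 0° -27° = -27°
rotate_crank_by(+49°): θ ← -27° +49° = 22°
rotate_crank_by(+51°): θ ← 22° +51° = 73°
crank pin P = (r cos θ, r sin θ) = (16.665187, 54.509371)
h = r sin θ − e = 54.509371 − 5 = 49.509371
sin φ = h / L = 49.509371 / 266 = 0.18612546
φ = arcsin(0.18612546) = 10.726756°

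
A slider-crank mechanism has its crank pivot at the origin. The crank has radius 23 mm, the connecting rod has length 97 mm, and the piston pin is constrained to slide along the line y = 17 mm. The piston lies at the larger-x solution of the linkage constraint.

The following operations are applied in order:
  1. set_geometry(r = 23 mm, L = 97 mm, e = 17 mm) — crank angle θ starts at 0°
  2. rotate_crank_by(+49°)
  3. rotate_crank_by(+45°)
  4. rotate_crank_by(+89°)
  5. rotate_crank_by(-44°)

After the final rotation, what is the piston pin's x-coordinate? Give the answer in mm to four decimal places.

set_geometry: r = 23 mm, L = 97 mm, e = 17 mm; θ ← 0°
rotate_crank_by(+49°): θ ← 0° +49° = 49°
rotate_crank_by(+45°): θ ← 49° +45° = 94°
rotate_crank_by(+89°): θ ← 94° +89° = 183°
rotate_crank_by(-44°): θ ← 183° -44° = 139°
crank pin P = (r cos θ, r sin θ) = (-17.358320, 15.089358)
h = r sin θ − e = 15.089358 − 17 = -1.910642
x = r cos θ + √(L² − h²) = -17.358320 + √(9409.0 − 3.6506) = -17.358320 + 96.981181 = 79.622861

79.6229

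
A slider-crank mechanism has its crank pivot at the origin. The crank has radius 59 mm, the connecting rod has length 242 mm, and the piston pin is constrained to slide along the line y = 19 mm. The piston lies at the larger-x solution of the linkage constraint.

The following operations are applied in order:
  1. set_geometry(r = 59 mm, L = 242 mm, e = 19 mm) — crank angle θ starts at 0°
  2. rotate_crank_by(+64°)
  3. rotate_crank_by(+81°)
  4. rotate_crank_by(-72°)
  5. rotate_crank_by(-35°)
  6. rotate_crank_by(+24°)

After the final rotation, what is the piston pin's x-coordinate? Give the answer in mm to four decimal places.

set_geometry: r = 59 mm, L = 242 mm, e = 19 mm; θ ← 0°
rotate_crank_by(+64°): θ ← 0° +64° = 64°
rotate_crank_by(+81°): θ ← 64° +81° = 145°
rotate_crank_by(-72°): θ ← 145° -72° = 73°
rotate_crank_by(-35°): θ ← 73° -35° = 38°
rotate_crank_by(+24°): θ ← 38° +24° = 62°
crank pin P = (r cos θ, r sin θ) = (27.698822, 52.093908)
h = r sin θ − e = 52.093908 − 19 = 33.093908
x = r cos θ + √(L² − h²) = 27.698822 + √(58564.0 − 1095.2067) = 27.698822 + 239.726497 = 267.425319

267.4253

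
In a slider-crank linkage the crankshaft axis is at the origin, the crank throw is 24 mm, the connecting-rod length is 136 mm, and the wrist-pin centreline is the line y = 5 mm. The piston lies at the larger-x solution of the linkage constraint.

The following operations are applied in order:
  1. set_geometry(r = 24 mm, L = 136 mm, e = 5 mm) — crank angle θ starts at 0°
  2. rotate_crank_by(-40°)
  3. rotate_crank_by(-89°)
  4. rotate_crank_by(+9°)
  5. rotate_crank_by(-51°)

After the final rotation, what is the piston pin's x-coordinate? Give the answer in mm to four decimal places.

112.0134

set_geometry: r = 24 mm, L = 136 mm, e = 5 mm; θ ← 0°
rotate_crank_by(-40°): θ ← 0° -40° = -40°
rotate_crank_by(-89°): θ ← -40° -89° = -129°
rotate_crank_by(+9°): θ ← -129° +9° = -120°
rotate_crank_by(-51°): θ ← -120° -51° = -171°
crank pin P = (r cos θ, r sin θ) = (-23.704520, -3.754427)
h = r sin θ − e = -3.754427 − 5 = -8.754427
x = r cos θ + √(L² − h²) = -23.704520 + √(18496.0 − 76.6400) = -23.704520 + 135.717943 = 112.013423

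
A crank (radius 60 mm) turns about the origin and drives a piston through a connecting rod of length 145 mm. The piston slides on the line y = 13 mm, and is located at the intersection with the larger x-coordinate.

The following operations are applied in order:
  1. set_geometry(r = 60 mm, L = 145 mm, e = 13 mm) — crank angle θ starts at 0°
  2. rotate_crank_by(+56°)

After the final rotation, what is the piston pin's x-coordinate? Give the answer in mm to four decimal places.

173.8192

set_geometry: r = 60 mm, L = 145 mm, e = 13 mm; θ ← 0°
rotate_crank_by(+56°): θ ← 0° +56° = 56°
crank pin P = (r cos θ, r sin θ) = (33.551574, 49.742254)
h = r sin θ − e = 49.742254 − 13 = 36.742254
x = r cos θ + √(L² − h²) = 33.551574 + √(21025.0 − 1349.9933) = 33.551574 + 140.267625 = 173.819200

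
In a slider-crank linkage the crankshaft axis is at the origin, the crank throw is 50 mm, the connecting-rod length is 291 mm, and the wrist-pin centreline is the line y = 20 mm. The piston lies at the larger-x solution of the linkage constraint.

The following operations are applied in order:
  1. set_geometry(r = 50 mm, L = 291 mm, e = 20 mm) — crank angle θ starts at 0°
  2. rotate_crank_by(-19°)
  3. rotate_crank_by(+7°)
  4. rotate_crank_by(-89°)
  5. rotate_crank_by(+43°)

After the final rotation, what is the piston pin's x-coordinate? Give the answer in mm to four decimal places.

310.7264

set_geometry: r = 50 mm, L = 291 mm, e = 20 mm; θ ← 0°
rotate_crank_by(-19°): θ ← 0° -19° = -19°
rotate_crank_by(+7°): θ ← -19° +7° = -12°
rotate_crank_by(-89°): θ ← -12° -89° = -101°
rotate_crank_by(+43°): θ ← -101° +43° = -58°
crank pin P = (r cos θ, r sin θ) = (26.495963, -42.402405)
h = r sin θ − e = -42.402405 − 20 = -62.402405
x = r cos θ + √(L² − h²) = 26.495963 + √(84681.0 − 3894.0601) = 26.495963 + 284.230434 = 310.726398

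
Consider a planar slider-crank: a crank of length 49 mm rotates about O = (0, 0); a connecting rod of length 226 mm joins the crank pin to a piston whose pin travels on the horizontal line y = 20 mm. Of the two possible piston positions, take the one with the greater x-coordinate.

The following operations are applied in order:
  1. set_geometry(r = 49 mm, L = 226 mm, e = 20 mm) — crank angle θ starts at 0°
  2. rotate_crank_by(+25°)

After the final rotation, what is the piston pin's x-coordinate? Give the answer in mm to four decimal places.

set_geometry: r = 49 mm, L = 226 mm, e = 20 mm; θ ← 0°
rotate_crank_by(+25°): θ ← 0° +25° = 25°
crank pin P = (r cos θ, r sin θ) = (44.409082, 20.708295)
h = r sin θ − e = 20.708295 − 20 = 0.708295
x = r cos θ + √(L² − h²) = 44.409082 + √(51076.0 − 0.5017) = 44.409082 + 225.998890 = 270.407972

270.4080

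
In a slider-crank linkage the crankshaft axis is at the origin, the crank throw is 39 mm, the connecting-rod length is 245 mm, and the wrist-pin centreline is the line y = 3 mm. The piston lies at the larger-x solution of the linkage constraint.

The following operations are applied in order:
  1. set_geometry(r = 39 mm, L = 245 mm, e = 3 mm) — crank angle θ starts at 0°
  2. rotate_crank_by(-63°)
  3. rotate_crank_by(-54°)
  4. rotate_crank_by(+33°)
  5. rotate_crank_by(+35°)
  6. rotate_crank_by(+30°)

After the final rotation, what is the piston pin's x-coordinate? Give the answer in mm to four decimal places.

281.3718

set_geometry: r = 39 mm, L = 245 mm, e = 3 mm; θ ← 0°
rotate_crank_by(-63°): θ ← 0° -63° = -63°
rotate_crank_by(-54°): θ ← -63° -54° = -117°
rotate_crank_by(+33°): θ ← -117° +33° = -84°
rotate_crank_by(+35°): θ ← -84° +35° = -49°
rotate_crank_by(+30°): θ ← -49° +30° = -19°
crank pin P = (r cos θ, r sin θ) = (36.875224, -12.697158)
h = r sin θ − e = -12.697158 − 3 = -15.697158
x = r cos θ + √(L² − h²) = 36.875224 + √(60025.0 − 246.4008) = 36.875224 + 244.496624 = 281.371849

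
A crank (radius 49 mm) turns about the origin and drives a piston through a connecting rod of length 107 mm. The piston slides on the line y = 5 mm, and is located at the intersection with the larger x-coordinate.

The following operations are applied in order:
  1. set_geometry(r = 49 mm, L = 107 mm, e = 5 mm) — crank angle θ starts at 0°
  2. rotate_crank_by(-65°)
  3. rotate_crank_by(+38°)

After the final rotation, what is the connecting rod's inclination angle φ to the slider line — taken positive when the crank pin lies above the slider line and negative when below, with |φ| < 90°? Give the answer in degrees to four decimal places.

-14.7517

set_geometry: r = 49 mm, L = 107 mm, e = 5 mm; θ ← 0°
rotate_crank_by(-65°): θ ← 0° -65° = -65°
rotate_crank_by(+38°): θ ← -65° +38° = -27°
crank pin P = (r cos θ, r sin θ) = (43.659320, -22.245534)
h = r sin θ − e = -22.245534 − 5 = -27.245534
sin φ = h / L = -27.245534 / 107 = -0.25463116
φ = arcsin(-0.25463116) = -14.751731°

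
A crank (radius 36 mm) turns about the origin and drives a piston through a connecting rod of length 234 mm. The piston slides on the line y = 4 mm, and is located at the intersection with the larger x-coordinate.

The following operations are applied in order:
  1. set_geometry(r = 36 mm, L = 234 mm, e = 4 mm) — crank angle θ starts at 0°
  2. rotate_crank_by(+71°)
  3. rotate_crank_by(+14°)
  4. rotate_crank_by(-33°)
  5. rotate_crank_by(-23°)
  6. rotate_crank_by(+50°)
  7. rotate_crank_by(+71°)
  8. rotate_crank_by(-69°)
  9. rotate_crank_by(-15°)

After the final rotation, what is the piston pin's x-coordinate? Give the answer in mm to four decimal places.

246.8526

set_geometry: r = 36 mm, L = 234 mm, e = 4 mm; θ ← 0°
rotate_crank_by(+71°): θ ← 0° +71° = 71°
rotate_crank_by(+14°): θ ← 71° +14° = 85°
rotate_crank_by(-33°): θ ← 85° -33° = 52°
rotate_crank_by(-23°): θ ← 52° -23° = 29°
rotate_crank_by(+50°): θ ← 29° +50° = 79°
rotate_crank_by(+71°): θ ← 79° +71° = 150°
rotate_crank_by(-69°): θ ← 150° -69° = 81°
rotate_crank_by(-15°): θ ← 81° -15° = 66°
crank pin P = (r cos θ, r sin θ) = (14.642519, 32.887636)
h = r sin θ − e = 32.887636 − 4 = 28.887636
x = r cos θ + √(L² − h²) = 14.642519 + √(54756.0 − 834.4955) = 14.642519 + 232.210044 = 246.852563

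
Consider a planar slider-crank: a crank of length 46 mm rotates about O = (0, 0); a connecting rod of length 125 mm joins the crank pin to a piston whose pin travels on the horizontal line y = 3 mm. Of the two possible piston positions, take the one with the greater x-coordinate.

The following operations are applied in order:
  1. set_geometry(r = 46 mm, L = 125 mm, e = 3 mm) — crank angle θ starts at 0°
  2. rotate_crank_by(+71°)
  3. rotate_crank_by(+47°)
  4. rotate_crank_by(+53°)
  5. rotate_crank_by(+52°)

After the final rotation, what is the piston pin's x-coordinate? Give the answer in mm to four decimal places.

set_geometry: r = 46 mm, L = 125 mm, e = 3 mm; θ ← 0°
rotate_crank_by(+71°): θ ← 0° +71° = 71°
rotate_crank_by(+47°): θ ← 71° +47° = 118°
rotate_crank_by(+53°): θ ← 118° +53° = 171°
rotate_crank_by(+52°): θ ← 171° +52° = 223°
crank pin P = (r cos θ, r sin θ) = (-33.642270, -31.371925)
h = r sin θ − e = -31.371925 − 3 = -34.371925
x = r cos θ + √(L² − h²) = -33.642270 + √(15625.0 − 1181.4292) = -33.642270 + 120.181408 = 86.539138

86.5391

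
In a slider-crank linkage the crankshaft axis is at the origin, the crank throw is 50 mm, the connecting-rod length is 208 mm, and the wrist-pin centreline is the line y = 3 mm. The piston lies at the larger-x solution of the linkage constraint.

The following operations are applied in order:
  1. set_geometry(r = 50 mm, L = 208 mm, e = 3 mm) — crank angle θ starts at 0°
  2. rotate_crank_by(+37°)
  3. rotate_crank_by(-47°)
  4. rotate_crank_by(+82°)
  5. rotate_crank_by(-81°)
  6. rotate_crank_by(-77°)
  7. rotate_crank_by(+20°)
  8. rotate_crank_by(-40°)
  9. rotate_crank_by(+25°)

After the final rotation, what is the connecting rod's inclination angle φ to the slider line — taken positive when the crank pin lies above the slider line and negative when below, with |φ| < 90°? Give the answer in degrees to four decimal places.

-14.5869

set_geometry: r = 50 mm, L = 208 mm, e = 3 mm; θ ← 0°
rotate_crank_by(+37°): θ ← 0° +37° = 37°
rotate_crank_by(-47°): θ ← 37° -47° = -10°
rotate_crank_by(+82°): θ ← -10° +82° = 72°
rotate_crank_by(-81°): θ ← 72° -81° = -9°
rotate_crank_by(-77°): θ ← -9° -77° = -86°
rotate_crank_by(+20°): θ ← -86° +20° = -66°
rotate_crank_by(-40°): θ ← -66° -40° = -106°
rotate_crank_by(+25°): θ ← -106° +25° = -81°
crank pin P = (r cos θ, r sin θ) = (7.821723, -49.384417)
h = r sin θ − e = -49.384417 − 3 = -52.384417
sin φ = h / L = -52.384417 / 208 = -0.25184816
φ = arcsin(-0.25184816) = -14.586904°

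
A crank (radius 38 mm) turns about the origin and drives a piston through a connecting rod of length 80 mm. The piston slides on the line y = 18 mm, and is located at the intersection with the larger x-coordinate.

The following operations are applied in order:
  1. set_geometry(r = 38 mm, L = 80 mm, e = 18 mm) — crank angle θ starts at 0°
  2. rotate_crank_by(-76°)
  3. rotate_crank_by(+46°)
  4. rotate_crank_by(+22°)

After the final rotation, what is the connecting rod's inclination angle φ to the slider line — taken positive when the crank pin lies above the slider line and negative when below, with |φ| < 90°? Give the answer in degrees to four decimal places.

-16.9243

set_geometry: r = 38 mm, L = 80 mm, e = 18 mm; θ ← 0°
rotate_crank_by(-76°): θ ← 0° -76° = -76°
rotate_crank_by(+46°): θ ← -76° +46° = -30°
rotate_crank_by(+22°): θ ← -30° +22° = -8°
crank pin P = (r cos θ, r sin θ) = (37.630187, -5.288578)
h = r sin θ − e = -5.288578 − 18 = -23.288578
sin φ = h / L = -23.288578 / 80 = -0.29110722
φ = arcsin(-0.29110722) = -16.924255°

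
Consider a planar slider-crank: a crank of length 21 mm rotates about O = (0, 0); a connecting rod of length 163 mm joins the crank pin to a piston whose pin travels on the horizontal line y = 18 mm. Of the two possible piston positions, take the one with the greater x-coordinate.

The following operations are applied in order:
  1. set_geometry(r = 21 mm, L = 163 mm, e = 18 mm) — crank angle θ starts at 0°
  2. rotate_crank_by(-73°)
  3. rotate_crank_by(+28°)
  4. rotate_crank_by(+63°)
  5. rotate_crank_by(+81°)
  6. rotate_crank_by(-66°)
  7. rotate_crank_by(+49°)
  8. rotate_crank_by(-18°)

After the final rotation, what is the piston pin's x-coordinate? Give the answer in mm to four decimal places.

172.2034

set_geometry: r = 21 mm, L = 163 mm, e = 18 mm; θ ← 0°
rotate_crank_by(-73°): θ ← 0° -73° = -73°
rotate_crank_by(+28°): θ ← -73° +28° = -45°
rotate_crank_by(+63°): θ ← -45° +63° = 18°
rotate_crank_by(+81°): θ ← 18° +81° = 99°
rotate_crank_by(-66°): θ ← 99° -66° = 33°
rotate_crank_by(+49°): θ ← 33° +49° = 82°
rotate_crank_by(-18°): θ ← 82° -18° = 64°
crank pin P = (r cos θ, r sin θ) = (9.205794, 18.874675)
h = r sin θ − e = 18.874675 − 18 = 0.874675
x = r cos θ + √(L² − h²) = 9.205794 + √(26569.0 − 0.7651) = 9.205794 + 162.997653 = 172.203447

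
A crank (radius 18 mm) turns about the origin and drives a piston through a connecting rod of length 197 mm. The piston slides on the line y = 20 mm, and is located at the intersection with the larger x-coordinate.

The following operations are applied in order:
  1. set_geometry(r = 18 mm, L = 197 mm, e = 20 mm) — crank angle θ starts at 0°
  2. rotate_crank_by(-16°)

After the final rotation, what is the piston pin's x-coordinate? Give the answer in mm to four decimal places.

212.7149

set_geometry: r = 18 mm, L = 197 mm, e = 20 mm; θ ← 0°
rotate_crank_by(-16°): θ ← 0° -16° = -16°
crank pin P = (r cos θ, r sin θ) = (17.302711, -4.961472)
h = r sin θ − e = -4.961472 − 20 = -24.961472
x = r cos θ + √(L² − h²) = 17.302711 + √(38809.0 − 623.0751) = 17.302711 + 195.412192 = 212.714903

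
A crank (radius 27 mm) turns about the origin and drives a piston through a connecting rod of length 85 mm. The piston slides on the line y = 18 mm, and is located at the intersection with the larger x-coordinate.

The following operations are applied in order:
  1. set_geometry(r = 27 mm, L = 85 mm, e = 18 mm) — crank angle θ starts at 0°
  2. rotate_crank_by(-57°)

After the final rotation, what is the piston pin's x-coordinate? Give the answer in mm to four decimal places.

89.3582

set_geometry: r = 27 mm, L = 85 mm, e = 18 mm; θ ← 0°
rotate_crank_by(-57°): θ ← 0° -57° = -57°
crank pin P = (r cos θ, r sin θ) = (14.705254, -22.644105)
h = r sin θ − e = -22.644105 − 18 = -40.644105
x = r cos θ + √(L² − h²) = 14.705254 + √(7225.0 − 1651.9433) = 14.705254 + 74.652908 = 89.358162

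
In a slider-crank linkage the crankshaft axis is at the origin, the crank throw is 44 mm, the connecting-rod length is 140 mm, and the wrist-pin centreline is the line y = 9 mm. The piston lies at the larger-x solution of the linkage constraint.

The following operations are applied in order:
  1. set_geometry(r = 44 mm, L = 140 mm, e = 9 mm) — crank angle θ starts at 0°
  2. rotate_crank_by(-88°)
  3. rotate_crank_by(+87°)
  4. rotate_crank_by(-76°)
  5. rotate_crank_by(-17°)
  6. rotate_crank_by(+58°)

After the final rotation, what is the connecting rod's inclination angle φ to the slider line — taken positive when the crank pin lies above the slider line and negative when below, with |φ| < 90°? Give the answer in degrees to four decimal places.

-14.4194

set_geometry: r = 44 mm, L = 140 mm, e = 9 mm; θ ← 0°
rotate_crank_by(-88°): θ ← 0° -88° = -88°
rotate_crank_by(+87°): θ ← -88° +87° = -1°
rotate_crank_by(-76°): θ ← -1° -76° = -77°
rotate_crank_by(-17°): θ ← -77° -17° = -94°
rotate_crank_by(+58°): θ ← -94° +58° = -36°
crank pin P = (r cos θ, r sin θ) = (35.596748, -25.862551)
h = r sin θ − e = -25.862551 − 9 = -34.862551
sin φ = h / L = -34.862551 / 140 = -0.24901822
φ = arcsin(-0.24901822) = -14.419423°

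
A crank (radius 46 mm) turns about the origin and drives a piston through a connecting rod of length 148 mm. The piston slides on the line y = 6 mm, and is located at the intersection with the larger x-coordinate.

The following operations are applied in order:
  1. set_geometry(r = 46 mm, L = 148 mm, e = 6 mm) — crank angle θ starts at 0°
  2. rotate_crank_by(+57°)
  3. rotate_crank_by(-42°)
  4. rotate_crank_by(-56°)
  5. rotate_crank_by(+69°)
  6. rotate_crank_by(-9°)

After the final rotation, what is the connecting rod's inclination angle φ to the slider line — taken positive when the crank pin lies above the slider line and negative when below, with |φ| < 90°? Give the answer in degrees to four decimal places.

3.4771

set_geometry: r = 46 mm, L = 148 mm, e = 6 mm; θ ← 0°
rotate_crank_by(+57°): θ ← 0° +57° = 57°
rotate_crank_by(-42°): θ ← 57° -42° = 15°
rotate_crank_by(-56°): θ ← 15° -56° = -41°
rotate_crank_by(+69°): θ ← -41° +69° = 28°
rotate_crank_by(-9°): θ ← 28° -9° = 19°
crank pin P = (r cos θ, r sin θ) = (43.493854, 14.976135)
h = r sin θ − e = 14.976135 − 6 = 8.976135
sin φ = h / L = 8.976135 / 148 = 0.06064956
φ = arcsin(0.06064956) = 3.477098°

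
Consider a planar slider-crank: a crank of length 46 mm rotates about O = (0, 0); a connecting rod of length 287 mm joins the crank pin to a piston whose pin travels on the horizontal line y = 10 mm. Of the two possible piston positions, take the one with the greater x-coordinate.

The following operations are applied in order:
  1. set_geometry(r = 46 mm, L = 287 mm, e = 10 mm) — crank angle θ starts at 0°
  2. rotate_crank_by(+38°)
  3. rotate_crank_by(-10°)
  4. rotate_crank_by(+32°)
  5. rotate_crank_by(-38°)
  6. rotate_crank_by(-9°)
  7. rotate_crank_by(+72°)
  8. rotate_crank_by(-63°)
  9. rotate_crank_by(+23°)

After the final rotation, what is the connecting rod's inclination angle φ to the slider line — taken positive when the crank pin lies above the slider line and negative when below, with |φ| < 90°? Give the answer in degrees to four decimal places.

set_geometry: r = 46 mm, L = 287 mm, e = 10 mm; θ ← 0°
rotate_crank_by(+38°): θ ← 0° +38° = 38°
rotate_crank_by(-10°): θ ← 38° -10° = 28°
rotate_crank_by(+32°): θ ← 28° +32° = 60°
rotate_crank_by(-38°): θ ← 60° -38° = 22°
rotate_crank_by(-9°): θ ← 22° -9° = 13°
rotate_crank_by(+72°): θ ← 13° +72° = 85°
rotate_crank_by(-63°): θ ← 85° -63° = 22°
rotate_crank_by(+23°): θ ← 22° +23° = 45°
crank pin P = (r cos θ, r sin θ) = (32.526912, 32.526912)
h = r sin θ − e = 32.526912 − 10 = 22.526912
sin φ = h / L = 22.526912 / 287 = 0.07849098
φ = arcsin(0.07849098) = 4.501833°

4.5018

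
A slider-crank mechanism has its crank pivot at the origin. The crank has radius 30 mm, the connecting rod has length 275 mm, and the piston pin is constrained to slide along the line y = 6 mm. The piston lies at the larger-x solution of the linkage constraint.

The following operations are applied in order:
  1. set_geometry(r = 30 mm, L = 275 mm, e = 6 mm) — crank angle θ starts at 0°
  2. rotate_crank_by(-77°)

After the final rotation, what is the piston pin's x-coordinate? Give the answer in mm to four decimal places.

set_geometry: r = 30 mm, L = 275 mm, e = 6 mm; θ ← 0°
rotate_crank_by(-77°): θ ← 0° -77° = -77°
crank pin P = (r cos θ, r sin θ) = (6.748532, -29.231102)
h = r sin θ − e = -29.231102 − 6 = -35.231102
x = r cos θ + √(L² − h²) = 6.748532 + √(75625.0 − 1241.2305) = 6.748532 + 272.733880 = 279.482412

279.4824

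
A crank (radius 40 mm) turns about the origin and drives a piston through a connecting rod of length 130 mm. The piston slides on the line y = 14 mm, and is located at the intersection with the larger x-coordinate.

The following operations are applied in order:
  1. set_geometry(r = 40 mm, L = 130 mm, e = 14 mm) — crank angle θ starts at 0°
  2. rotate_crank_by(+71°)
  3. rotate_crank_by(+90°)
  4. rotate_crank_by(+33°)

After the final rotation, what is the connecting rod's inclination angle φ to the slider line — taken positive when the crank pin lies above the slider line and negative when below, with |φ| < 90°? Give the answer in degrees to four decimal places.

set_geometry: r = 40 mm, L = 130 mm, e = 14 mm; θ ← 0°
rotate_crank_by(+71°): θ ← 0° +71° = 71°
rotate_crank_by(+90°): θ ← 71° +90° = 161°
rotate_crank_by(+33°): θ ← 161° +33° = 194°
crank pin P = (r cos θ, r sin θ) = (-38.811829, -9.676876)
h = r sin θ − e = -9.676876 − 14 = -23.676876
sin φ = h / L = -23.676876 / 130 = -0.18212981
φ = arcsin(-0.18212981) = -10.493840°

-10.4938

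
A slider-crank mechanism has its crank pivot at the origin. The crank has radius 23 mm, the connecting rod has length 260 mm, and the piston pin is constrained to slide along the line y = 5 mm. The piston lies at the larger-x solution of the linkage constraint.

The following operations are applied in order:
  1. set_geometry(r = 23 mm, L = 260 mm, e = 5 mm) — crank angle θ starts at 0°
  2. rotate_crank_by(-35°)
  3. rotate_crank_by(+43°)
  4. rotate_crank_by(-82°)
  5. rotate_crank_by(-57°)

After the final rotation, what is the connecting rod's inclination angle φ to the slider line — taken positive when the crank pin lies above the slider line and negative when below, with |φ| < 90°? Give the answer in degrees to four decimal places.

set_geometry: r = 23 mm, L = 260 mm, e = 5 mm; θ ← 0°
rotate_crank_by(-35°): θ ← 0° -35° = -35°
rotate_crank_by(+43°): θ ← -35° +43° = 8°
rotate_crank_by(-82°): θ ← 8° -82° = -74°
rotate_crank_by(-57°): θ ← -74° -57° = -131°
crank pin P = (r cos θ, r sin θ) = (-15.089358, -17.358320)
h = r sin θ − e = -17.358320 − 5 = -22.358320
sin φ = h / L = -22.358320 / 260 = -0.08599354
φ = arcsin(-0.08599354) = -4.933160°

-4.9332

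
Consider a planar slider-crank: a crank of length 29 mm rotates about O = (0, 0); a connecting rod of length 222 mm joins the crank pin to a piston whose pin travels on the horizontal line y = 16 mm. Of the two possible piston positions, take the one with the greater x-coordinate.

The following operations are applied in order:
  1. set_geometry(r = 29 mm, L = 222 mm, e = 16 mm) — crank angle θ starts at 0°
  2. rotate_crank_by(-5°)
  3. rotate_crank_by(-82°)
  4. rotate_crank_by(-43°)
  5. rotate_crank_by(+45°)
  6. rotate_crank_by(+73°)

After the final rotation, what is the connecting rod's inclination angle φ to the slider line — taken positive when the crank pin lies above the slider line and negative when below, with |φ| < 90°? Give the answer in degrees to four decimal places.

set_geometry: r = 29 mm, L = 222 mm, e = 16 mm; θ ← 0°
rotate_crank_by(-5°): θ ← 0° -5° = -5°
rotate_crank_by(-82°): θ ← -5° -82° = -87°
rotate_crank_by(-43°): θ ← -87° -43° = -130°
rotate_crank_by(+45°): θ ← -130° +45° = -85°
rotate_crank_by(+73°): θ ← -85° +73° = -12°
crank pin P = (r cos θ, r sin θ) = (28.366280, -6.029439)
h = r sin θ − e = -6.029439 − 16 = -22.029439
sin φ = h / L = -22.029439 / 222 = -0.09923171
φ = arcsin(-0.09923171) = -5.694930°

-5.6949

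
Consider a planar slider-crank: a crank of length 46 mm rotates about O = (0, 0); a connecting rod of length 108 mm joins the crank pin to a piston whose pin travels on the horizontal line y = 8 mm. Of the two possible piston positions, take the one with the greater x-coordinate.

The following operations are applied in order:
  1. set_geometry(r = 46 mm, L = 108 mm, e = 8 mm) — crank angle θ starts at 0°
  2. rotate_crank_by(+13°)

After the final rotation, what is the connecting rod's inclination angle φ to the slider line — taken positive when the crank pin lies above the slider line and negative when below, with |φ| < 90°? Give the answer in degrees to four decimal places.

1.2456

set_geometry: r = 46 mm, L = 108 mm, e = 8 mm; θ ← 0°
rotate_crank_by(+13°): θ ← 0° +13° = 13°
crank pin P = (r cos θ, r sin θ) = (44.821023, 10.347748)
h = r sin θ − e = 10.347748 − 8 = 2.347748
sin φ = h / L = 2.347748 / 108 = 0.02173841
φ = arcsin(0.02173841) = 1.245617°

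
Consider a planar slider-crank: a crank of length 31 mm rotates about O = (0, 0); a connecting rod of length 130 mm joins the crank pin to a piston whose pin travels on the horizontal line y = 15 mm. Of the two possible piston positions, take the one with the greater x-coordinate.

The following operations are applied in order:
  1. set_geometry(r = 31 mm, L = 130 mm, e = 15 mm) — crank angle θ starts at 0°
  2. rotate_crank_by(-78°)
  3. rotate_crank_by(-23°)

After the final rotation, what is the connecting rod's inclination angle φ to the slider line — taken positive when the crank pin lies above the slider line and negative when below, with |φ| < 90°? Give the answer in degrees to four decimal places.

set_geometry: r = 31 mm, L = 130 mm, e = 15 mm; θ ← 0°
rotate_crank_by(-78°): θ ← 0° -78° = -78°
rotate_crank_by(-23°): θ ← -78° -23° = -101°
crank pin P = (r cos θ, r sin θ) = (-5.915079, -30.430443)
h = r sin θ − e = -30.430443 − 15 = -45.430443
sin φ = h / L = -45.430443 / 130 = -0.34946494
φ = arcsin(-0.34946494) = -20.454592°

-20.4546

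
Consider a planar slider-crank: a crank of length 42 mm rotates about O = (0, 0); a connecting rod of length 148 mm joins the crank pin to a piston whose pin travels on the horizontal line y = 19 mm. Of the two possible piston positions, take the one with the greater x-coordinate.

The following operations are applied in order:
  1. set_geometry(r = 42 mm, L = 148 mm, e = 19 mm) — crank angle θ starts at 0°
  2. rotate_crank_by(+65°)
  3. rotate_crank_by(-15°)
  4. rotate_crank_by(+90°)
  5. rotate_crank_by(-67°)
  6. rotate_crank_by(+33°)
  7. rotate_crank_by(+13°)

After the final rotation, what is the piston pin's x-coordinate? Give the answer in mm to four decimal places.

set_geometry: r = 42 mm, L = 148 mm, e = 19 mm; θ ← 0°
rotate_crank_by(+65°): θ ← 0° +65° = 65°
rotate_crank_by(-15°): θ ← 65° -15° = 50°
rotate_crank_by(+90°): θ ← 50° +90° = 140°
rotate_crank_by(-67°): θ ← 140° -67° = 73°
rotate_crank_by(+33°): θ ← 73° +33° = 106°
rotate_crank_by(+13°): θ ← 106° +13° = 119°
crank pin P = (r cos θ, r sin θ) = (-20.362004, 36.734028)
h = r sin θ − e = 36.734028 − 19 = 17.734028
x = r cos θ + √(L² − h²) = -20.362004 + √(21904.0 − 314.4957) = -20.362004 + 146.933673 = 126.571669

126.5717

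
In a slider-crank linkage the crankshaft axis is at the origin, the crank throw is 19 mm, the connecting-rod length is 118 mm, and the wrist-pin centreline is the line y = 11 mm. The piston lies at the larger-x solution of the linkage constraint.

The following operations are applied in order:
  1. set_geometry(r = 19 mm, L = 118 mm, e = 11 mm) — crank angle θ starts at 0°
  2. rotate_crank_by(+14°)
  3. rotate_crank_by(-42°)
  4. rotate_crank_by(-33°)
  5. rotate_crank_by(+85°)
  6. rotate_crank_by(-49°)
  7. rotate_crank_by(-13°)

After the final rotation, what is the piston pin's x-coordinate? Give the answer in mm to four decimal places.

set_geometry: r = 19 mm, L = 118 mm, e = 11 mm; θ ← 0°
rotate_crank_by(+14°): θ ← 0° +14° = 14°
rotate_crank_by(-42°): θ ← 14° -42° = -28°
rotate_crank_by(-33°): θ ← -28° -33° = -61°
rotate_crank_by(+85°): θ ← -61° +85° = 24°
rotate_crank_by(-49°): θ ← 24° -49° = -25°
rotate_crank_by(-13°): θ ← -25° -13° = -38°
crank pin P = (r cos θ, r sin θ) = (14.972204, -11.697568)
h = r sin θ − e = -11.697568 − 11 = -22.697568
x = r cos θ + √(L² − h²) = 14.972204 + √(13924.0 − 515.1796) = 14.972204 + 115.796461 = 130.768665

130.7687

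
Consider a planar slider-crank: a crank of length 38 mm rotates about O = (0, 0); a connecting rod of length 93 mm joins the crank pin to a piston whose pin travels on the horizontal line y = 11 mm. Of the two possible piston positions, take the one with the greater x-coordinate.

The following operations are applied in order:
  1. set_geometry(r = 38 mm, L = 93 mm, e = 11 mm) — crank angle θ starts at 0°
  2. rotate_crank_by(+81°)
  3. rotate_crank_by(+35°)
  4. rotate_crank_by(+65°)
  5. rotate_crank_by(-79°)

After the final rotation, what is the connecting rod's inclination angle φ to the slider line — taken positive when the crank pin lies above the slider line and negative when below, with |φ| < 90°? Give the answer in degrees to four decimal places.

16.3434

set_geometry: r = 38 mm, L = 93 mm, e = 11 mm; θ ← 0°
rotate_crank_by(+81°): θ ← 0° +81° = 81°
rotate_crank_by(+35°): θ ← 81° +35° = 116°
rotate_crank_by(+65°): θ ← 116° +65° = 181°
rotate_crank_by(-79°): θ ← 181° -79° = 102°
crank pin P = (r cos θ, r sin θ) = (-7.900644, 37.169609)
h = r sin θ − e = 37.169609 − 11 = 26.169609
sin φ = h / L = 26.169609 / 93 = 0.28139364
φ = arcsin(0.28139364) = 16.343399°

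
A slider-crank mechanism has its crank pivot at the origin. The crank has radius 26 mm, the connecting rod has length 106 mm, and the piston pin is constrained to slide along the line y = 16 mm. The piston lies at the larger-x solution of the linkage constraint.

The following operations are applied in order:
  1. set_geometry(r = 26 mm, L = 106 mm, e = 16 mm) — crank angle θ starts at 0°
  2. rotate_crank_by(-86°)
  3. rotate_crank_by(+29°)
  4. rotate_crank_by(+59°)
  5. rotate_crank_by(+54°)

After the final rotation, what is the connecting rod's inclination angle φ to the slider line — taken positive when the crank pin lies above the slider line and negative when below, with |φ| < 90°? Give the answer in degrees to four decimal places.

3.0040

set_geometry: r = 26 mm, L = 106 mm, e = 16 mm; θ ← 0°
rotate_crank_by(-86°): θ ← 0° -86° = -86°
rotate_crank_by(+29°): θ ← -86° +29° = -57°
rotate_crank_by(+59°): θ ← -57° +59° = 2°
rotate_crank_by(+54°): θ ← 2° +54° = 56°
crank pin P = (r cos θ, r sin θ) = (14.539015, 21.554977)
h = r sin θ − e = 21.554977 − 16 = 5.554977
sin φ = h / L = 5.554977 / 106 = 0.05240544
φ = arcsin(0.05240544) = 3.003987°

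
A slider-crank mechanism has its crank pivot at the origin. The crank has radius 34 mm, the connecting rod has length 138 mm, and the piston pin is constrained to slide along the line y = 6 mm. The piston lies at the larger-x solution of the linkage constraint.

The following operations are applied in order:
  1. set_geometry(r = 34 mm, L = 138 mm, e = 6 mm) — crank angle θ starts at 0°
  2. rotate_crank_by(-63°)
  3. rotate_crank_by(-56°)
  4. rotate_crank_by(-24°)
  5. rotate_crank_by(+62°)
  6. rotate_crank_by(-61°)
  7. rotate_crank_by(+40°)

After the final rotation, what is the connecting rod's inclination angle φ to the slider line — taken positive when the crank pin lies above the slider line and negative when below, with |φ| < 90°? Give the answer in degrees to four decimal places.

-16.5272

set_geometry: r = 34 mm, L = 138 mm, e = 6 mm; θ ← 0°
rotate_crank_by(-63°): θ ← 0° -63° = -63°
rotate_crank_by(-56°): θ ← -63° -56° = -119°
rotate_crank_by(-24°): θ ← -119° -24° = -143°
rotate_crank_by(+62°): θ ← -143° +62° = -81°
rotate_crank_by(-61°): θ ← -81° -61° = -142°
rotate_crank_by(+40°): θ ← -142° +40° = -102°
crank pin P = (r cos θ, r sin θ) = (-7.068997, -33.257018)
h = r sin θ − e = -33.257018 − 6 = -39.257018
sin φ = h / L = -39.257018 / 138 = -0.28447115
φ = arcsin(-0.28447115) = -16.527239°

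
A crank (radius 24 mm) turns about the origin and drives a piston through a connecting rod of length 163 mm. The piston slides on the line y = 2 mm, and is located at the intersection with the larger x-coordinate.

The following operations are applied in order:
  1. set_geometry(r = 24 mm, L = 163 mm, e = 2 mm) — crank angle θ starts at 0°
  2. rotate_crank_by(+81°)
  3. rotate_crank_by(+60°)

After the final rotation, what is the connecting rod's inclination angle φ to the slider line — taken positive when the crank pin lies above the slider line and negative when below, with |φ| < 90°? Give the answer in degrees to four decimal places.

set_geometry: r = 24 mm, L = 163 mm, e = 2 mm; θ ← 0°
rotate_crank_by(+81°): θ ← 0° +81° = 81°
rotate_crank_by(+60°): θ ← 81° +60° = 141°
crank pin P = (r cos θ, r sin θ) = (-18.651503, 15.103689)
h = r sin θ − e = 15.103689 − 2 = 13.103689
sin φ = h / L = 13.103689 / 163 = 0.08039073
φ = arcsin(0.08039073) = 4.611025°

4.6110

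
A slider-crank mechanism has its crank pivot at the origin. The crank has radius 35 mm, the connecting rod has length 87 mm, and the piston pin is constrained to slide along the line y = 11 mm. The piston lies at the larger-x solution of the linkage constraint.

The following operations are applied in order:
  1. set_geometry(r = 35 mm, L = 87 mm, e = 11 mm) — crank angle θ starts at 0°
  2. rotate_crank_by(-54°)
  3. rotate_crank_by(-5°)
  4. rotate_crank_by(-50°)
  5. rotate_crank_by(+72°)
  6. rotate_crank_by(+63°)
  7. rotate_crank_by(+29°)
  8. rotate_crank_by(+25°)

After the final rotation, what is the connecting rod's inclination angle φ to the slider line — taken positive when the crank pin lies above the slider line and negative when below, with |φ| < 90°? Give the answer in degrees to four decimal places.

set_geometry: r = 35 mm, L = 87 mm, e = 11 mm; θ ← 0°
rotate_crank_by(-54°): θ ← 0° -54° = -54°
rotate_crank_by(-5°): θ ← -54° -5° = -59°
rotate_crank_by(-50°): θ ← -59° -50° = -109°
rotate_crank_by(+72°): θ ← -109° +72° = -37°
rotate_crank_by(+63°): θ ← -37° +63° = 26°
rotate_crank_by(+29°): θ ← 26° +29° = 55°
rotate_crank_by(+25°): θ ← 55° +25° = 80°
crank pin P = (r cos θ, r sin θ) = (6.077686, 34.468271)
h = r sin θ − e = 34.468271 − 11 = 23.468271
sin φ = h / L = 23.468271 / 87 = 0.26975025
φ = arcsin(0.26975025) = 15.649406°

15.6494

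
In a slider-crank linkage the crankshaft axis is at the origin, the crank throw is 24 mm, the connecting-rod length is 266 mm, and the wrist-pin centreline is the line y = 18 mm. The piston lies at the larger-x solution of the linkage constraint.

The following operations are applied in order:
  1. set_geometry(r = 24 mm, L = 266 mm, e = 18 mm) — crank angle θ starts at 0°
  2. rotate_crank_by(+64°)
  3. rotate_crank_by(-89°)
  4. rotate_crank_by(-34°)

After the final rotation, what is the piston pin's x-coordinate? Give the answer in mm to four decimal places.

275.5494

set_geometry: r = 24 mm, L = 266 mm, e = 18 mm; θ ← 0°
rotate_crank_by(+64°): θ ← 0° +64° = 64°
rotate_crank_by(-89°): θ ← 64° -89° = -25°
rotate_crank_by(-34°): θ ← -25° -34° = -59°
crank pin P = (r cos θ, r sin θ) = (12.360914, -20.572015)
h = r sin θ − e = -20.572015 − 18 = -38.572015
x = r cos θ + √(L² − h²) = 12.360914 + √(70756.0 − 1487.8004) = 12.360914 + 263.188525 = 275.549439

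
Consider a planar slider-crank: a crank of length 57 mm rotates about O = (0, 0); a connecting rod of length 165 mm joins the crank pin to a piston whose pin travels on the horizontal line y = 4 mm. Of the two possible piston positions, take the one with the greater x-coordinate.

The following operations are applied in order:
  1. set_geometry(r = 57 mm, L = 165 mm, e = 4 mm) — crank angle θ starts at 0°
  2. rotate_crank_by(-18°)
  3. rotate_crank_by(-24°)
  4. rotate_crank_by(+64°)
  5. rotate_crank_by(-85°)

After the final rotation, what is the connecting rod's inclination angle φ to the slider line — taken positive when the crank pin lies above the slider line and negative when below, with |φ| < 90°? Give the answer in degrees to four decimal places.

-19.3929

set_geometry: r = 57 mm, L = 165 mm, e = 4 mm; θ ← 0°
rotate_crank_by(-18°): θ ← 0° -18° = -18°
rotate_crank_by(-24°): θ ← -18° -24° = -42°
rotate_crank_by(+64°): θ ← -42° +64° = 22°
rotate_crank_by(-85°): θ ← 22° -85° = -63°
crank pin P = (r cos θ, r sin θ) = (25.877458, -50.787372)
h = r sin θ − e = -50.787372 − 4 = -54.787372
sin φ = h / L = -54.787372 / 165 = -0.33204468
φ = arcsin(-0.33204468) = -19.392926°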